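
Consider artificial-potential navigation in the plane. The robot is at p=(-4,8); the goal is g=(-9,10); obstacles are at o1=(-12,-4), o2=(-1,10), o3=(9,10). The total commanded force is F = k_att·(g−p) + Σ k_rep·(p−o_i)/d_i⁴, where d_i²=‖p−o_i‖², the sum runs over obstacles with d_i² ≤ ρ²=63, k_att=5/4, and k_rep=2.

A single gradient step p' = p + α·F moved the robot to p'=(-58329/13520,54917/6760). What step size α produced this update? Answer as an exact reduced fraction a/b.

α = 1/20

F_att = 5/4·(g−p) = 5/4·(-5,2) = (-6.2500,2.5000)
o1: d²=208 > ρ²=63 → inactive
o2: d²=13 ≤ ρ²=63; F_rep = 2·(-3,-2)/13² = (-0.0355,-0.0237)
o3: d²=173 > ρ²=63 → inactive
F = F_att + ΣF_rep = (-6.2855,2.4763)
Δp = p'−p = (-0.3143,0.1238); α = Δx/Fx = (-4249/13520) / (-4249/676) = 1/20
check: Δy/Fy = (837/6760) / (837/338) = 1/20 ✓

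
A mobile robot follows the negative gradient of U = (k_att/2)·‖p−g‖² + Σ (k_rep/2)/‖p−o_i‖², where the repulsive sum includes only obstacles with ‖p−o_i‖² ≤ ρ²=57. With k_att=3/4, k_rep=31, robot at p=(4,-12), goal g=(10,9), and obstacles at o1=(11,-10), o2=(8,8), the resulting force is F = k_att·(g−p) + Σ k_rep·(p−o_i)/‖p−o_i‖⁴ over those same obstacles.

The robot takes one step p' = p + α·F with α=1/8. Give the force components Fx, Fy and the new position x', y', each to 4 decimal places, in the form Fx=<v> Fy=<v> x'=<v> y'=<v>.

Fx=4.4227 Fy=15.7279 x'=4.5528 y'=-10.0340

F_att = 3/4·(g−p) = 3/4·(6,21) = (4.5000,15.7500)
o1: d²=53 ≤ ρ²=57; F_rep = 31·(-7,-2)/53² = (-0.0773,-0.0221)
o2: d²=416 > ρ²=57 → inactive
F = F_att + ΣF_rep = (4.4227,15.7279)
p' = p + 1/8·F = (4.5528,-10.0340)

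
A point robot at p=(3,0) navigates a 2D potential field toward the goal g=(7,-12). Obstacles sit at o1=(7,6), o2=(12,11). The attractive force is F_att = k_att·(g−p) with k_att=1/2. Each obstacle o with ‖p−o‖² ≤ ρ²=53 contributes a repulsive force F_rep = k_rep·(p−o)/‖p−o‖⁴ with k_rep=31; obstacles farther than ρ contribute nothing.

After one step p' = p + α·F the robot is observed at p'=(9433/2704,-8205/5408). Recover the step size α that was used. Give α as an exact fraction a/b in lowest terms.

F_att = 1/2·(g−p) = 1/2·(4,-12) = (2.0000,-6.0000)
o1: d²=52 ≤ ρ²=53; F_rep = 31·(-4,-6)/52² = (-0.0459,-0.0688)
o2: d²=202 > ρ²=53 → inactive
F = F_att + ΣF_rep = (1.9541,-6.0688)
Δp = p'−p = (0.4885,-1.5172); α = Δx/Fx = (1321/2704) / (1321/676) = 1/4
check: Δy/Fy = (-8205/5408) / (-8205/1352) = 1/4 ✓

α = 1/4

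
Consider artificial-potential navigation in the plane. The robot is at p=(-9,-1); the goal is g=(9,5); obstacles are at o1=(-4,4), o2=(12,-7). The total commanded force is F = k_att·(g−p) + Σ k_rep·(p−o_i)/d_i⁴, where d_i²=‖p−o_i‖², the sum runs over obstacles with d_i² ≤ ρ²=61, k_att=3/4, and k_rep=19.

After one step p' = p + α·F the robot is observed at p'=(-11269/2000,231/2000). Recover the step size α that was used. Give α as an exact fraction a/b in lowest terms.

α = 1/4

F_att = 3/4·(g−p) = 3/4·(18,6) = (13.5000,4.5000)
o1: d²=50 ≤ ρ²=61; F_rep = 19·(-5,-5)/50² = (-0.0380,-0.0380)
o2: d²=477 > ρ²=61 → inactive
F = F_att + ΣF_rep = (13.4620,4.4620)
Δp = p'−p = (3.3655,1.1155); α = Δx/Fx = (6731/2000) / (6731/500) = 1/4
check: Δy/Fy = (2231/2000) / (2231/500) = 1/4 ✓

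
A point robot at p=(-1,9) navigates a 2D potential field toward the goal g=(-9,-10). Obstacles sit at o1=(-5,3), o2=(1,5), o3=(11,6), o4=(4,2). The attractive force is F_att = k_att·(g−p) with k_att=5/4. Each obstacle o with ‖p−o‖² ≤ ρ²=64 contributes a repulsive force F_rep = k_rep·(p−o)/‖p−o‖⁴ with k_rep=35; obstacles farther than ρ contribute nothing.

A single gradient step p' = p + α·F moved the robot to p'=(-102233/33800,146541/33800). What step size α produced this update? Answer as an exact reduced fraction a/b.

α = 1/5

F_att = 5/4·(g−p) = 5/4·(-8,-19) = (-10.0000,-23.7500)
o1: d²=52 ≤ ρ²=64; F_rep = 35·(4,6)/52² = (0.0518,0.0777)
o2: d²=20 ≤ ρ²=64; F_rep = 35·(-2,4)/20² = (-0.1750,0.3500)
o3: d²=153 > ρ²=64 → inactive
o4: d²=74 > ρ²=64 → inactive
F = F_att + ΣF_rep = (-10.1232,-23.3223)
Δp = p'−p = (-2.0246,-4.6645); α = Δx/Fx = (-68433/33800) / (-68433/6760) = 1/5
check: Δy/Fy = (-157659/33800) / (-157659/6760) = 1/5 ✓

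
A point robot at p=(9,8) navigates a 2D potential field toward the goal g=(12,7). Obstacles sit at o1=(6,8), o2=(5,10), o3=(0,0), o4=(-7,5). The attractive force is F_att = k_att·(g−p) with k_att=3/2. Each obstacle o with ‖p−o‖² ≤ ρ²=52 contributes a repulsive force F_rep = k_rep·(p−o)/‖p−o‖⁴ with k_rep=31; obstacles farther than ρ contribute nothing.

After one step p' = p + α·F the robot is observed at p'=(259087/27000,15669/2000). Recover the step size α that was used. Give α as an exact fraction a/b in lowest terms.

F_att = 3/2·(g−p) = 3/2·(3,-1) = (4.5000,-1.5000)
o1: d²=9 ≤ ρ²=52; F_rep = 31·(3,0)/9² = (1.1481,0.0000)
o2: d²=20 ≤ ρ²=52; F_rep = 31·(4,-2)/20² = (0.3100,-0.1550)
o3: d²=145 > ρ²=52 → inactive
o4: d²=265 > ρ²=52 → inactive
F = F_att + ΣF_rep = (5.9581,-1.6550)
Δp = p'−p = (0.5958,-0.1655); α = Δx/Fx = (16087/27000) / (16087/2700) = 1/10
check: Δy/Fy = (-331/2000) / (-331/200) = 1/10 ✓

α = 1/10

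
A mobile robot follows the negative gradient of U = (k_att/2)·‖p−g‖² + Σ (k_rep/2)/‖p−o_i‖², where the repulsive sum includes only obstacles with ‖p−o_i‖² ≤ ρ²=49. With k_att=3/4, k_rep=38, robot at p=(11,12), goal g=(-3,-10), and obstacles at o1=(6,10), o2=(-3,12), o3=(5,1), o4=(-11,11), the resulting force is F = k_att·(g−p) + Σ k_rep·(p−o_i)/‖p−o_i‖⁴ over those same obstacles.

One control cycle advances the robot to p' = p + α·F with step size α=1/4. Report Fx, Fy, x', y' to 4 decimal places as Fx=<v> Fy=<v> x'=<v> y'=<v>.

F_att = 3/4·(g−p) = 3/4·(-14,-22) = (-10.5000,-16.5000)
o1: d²=29 ≤ ρ²=49; F_rep = 38·(5,2)/29² = (0.2259,0.0904)
o2: d²=196 > ρ²=49 → inactive
o3: d²=157 > ρ²=49 → inactive
o4: d²=485 > ρ²=49 → inactive
F = F_att + ΣF_rep = (-10.2741,-16.4096)
p' = p + 1/4·F = (8.4315,7.8976)

Fx=-10.2741 Fy=-16.4096 x'=8.4315 y'=7.8976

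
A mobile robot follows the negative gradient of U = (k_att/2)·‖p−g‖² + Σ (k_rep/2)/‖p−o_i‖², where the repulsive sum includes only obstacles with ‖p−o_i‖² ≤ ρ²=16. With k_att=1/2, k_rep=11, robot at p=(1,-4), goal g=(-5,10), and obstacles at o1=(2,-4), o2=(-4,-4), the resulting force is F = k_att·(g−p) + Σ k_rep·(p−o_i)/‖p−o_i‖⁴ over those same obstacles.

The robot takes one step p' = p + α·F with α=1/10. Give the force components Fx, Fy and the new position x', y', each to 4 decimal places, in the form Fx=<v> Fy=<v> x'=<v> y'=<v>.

F_att = 1/2·(g−p) = 1/2·(-6,14) = (-3.0000,7.0000)
o1: d²=1 ≤ ρ²=16; F_rep = 11·(-1,0)/1² = (-11.0000,0.0000)
o2: d²=25 > ρ²=16 → inactive
F = F_att + ΣF_rep = (-14.0000,7.0000)
p' = p + 1/10·F = (-0.4000,-3.3000)

Fx=-14.0000 Fy=7.0000 x'=-0.4000 y'=-3.3000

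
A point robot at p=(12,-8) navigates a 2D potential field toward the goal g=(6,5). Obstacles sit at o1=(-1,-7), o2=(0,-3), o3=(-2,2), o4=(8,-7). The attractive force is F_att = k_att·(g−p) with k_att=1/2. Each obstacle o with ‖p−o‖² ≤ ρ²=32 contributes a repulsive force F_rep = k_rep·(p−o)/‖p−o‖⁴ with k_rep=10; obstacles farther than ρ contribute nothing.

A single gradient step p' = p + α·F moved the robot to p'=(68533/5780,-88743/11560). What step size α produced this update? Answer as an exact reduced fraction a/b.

α = 1/20

F_att = 1/2·(g−p) = 1/2·(-6,13) = (-3.0000,6.5000)
o1: d²=170 > ρ²=32 → inactive
o2: d²=169 > ρ²=32 → inactive
o3: d²=296 > ρ²=32 → inactive
o4: d²=17 ≤ ρ²=32; F_rep = 10·(4,-1)/17² = (0.1384,-0.0346)
F = F_att + ΣF_rep = (-2.8616,6.4654)
Δp = p'−p = (-0.1431,0.3233); α = Δx/Fx = (-827/5780) / (-827/289) = 1/20
check: Δy/Fy = (3737/11560) / (3737/578) = 1/20 ✓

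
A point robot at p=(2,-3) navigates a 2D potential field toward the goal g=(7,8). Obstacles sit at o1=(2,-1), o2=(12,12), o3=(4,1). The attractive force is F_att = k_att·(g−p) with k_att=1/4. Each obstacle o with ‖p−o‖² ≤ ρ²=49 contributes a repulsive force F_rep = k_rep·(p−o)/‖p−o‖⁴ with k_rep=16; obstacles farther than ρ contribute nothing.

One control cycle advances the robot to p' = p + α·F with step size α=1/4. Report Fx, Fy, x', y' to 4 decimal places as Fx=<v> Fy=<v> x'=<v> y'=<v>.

F_att = 1/4·(g−p) = 1/4·(5,11) = (1.2500,2.7500)
o1: d²=4 ≤ ρ²=49; F_rep = 16·(0,-2)/4² = (0.0000,-2.0000)
o2: d²=325 > ρ²=49 → inactive
o3: d²=20 ≤ ρ²=49; F_rep = 16·(-2,-4)/20² = (-0.0800,-0.1600)
F = F_att + ΣF_rep = (1.1700,0.5900)
p' = p + 1/4·F = (2.2925,-2.8525)

Fx=1.1700 Fy=0.5900 x'=2.2925 y'=-2.8525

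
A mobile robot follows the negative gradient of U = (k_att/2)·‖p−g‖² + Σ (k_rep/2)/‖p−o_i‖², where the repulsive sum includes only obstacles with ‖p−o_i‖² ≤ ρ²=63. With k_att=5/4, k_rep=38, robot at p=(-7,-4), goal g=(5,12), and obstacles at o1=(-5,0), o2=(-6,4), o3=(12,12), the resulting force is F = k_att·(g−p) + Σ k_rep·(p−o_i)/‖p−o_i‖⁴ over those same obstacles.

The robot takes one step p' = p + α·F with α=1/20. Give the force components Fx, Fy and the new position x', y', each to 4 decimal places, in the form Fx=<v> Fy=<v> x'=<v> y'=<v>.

F_att = 5/4·(g−p) = 5/4·(12,16) = (15.0000,20.0000)
o1: d²=20 ≤ ρ²=63; F_rep = 38·(-2,-4)/20² = (-0.1900,-0.3800)
o2: d²=65 > ρ²=63 → inactive
o3: d²=617 > ρ²=63 → inactive
F = F_att + ΣF_rep = (14.8100,19.6200)
p' = p + 1/20·F = (-6.2595,-3.0190)

Fx=14.8100 Fy=19.6200 x'=-6.2595 y'=-3.0190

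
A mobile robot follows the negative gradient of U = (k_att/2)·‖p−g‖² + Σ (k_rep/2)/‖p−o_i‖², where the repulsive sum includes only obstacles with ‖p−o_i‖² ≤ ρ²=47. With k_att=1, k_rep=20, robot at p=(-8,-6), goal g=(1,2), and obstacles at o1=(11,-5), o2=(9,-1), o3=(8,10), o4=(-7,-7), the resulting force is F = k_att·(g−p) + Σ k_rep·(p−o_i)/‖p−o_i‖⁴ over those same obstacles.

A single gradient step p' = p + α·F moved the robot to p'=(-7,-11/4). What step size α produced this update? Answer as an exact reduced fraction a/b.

α = 1/4

F_att = 1·(g−p) = 1·(9,8) = (9.0000,8.0000)
o1: d²=362 > ρ²=47 → inactive
o2: d²=314 > ρ²=47 → inactive
o3: d²=512 > ρ²=47 → inactive
o4: d²=2 ≤ ρ²=47; F_rep = 20·(-1,1)/2² = (-5.0000,5.0000)
F = F_att + ΣF_rep = (4.0000,13.0000)
Δp = p'−p = (1.0000,3.2500); α = Δx/Fx = (1) / (4) = 1/4
check: Δy/Fy = (13/4) / (13) = 1/4 ✓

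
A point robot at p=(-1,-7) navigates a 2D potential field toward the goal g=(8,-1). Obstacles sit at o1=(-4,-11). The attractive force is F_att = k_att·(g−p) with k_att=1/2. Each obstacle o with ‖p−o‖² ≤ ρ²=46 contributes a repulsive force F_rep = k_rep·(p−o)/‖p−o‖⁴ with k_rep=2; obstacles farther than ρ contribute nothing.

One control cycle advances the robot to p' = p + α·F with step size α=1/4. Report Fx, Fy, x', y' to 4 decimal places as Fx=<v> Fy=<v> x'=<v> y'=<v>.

F_att = 1/2·(g−p) = 1/2·(9,6) = (4.5000,3.0000)
o1: d²=25 ≤ ρ²=46; F_rep = 2·(3,4)/25² = (0.0096,0.0128)
F = F_att + ΣF_rep = (4.5096,3.0128)
p' = p + 1/4·F = (0.1274,-6.2468)

Fx=4.5096 Fy=3.0128 x'=0.1274 y'=-6.2468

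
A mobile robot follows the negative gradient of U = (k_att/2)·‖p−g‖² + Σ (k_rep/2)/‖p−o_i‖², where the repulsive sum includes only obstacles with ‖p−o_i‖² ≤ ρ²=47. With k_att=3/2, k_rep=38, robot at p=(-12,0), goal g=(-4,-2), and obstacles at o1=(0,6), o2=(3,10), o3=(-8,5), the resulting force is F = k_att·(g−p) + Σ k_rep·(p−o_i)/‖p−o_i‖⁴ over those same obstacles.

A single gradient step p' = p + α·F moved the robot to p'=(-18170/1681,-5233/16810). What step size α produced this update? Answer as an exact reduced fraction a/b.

F_att = 3/2·(g−p) = 3/2·(8,-2) = (12.0000,-3.0000)
o1: d²=180 > ρ²=47 → inactive
o2: d²=325 > ρ²=47 → inactive
o3: d²=41 ≤ ρ²=47; F_rep = 38·(-4,-5)/41² = (-0.0904,-0.1130)
F = F_att + ΣF_rep = (11.9096,-3.1130)
Δp = p'−p = (1.1910,-0.3113); α = Δx/Fx = (2002/1681) / (20020/1681) = 1/10
check: Δy/Fy = (-5233/16810) / (-5233/1681) = 1/10 ✓

α = 1/10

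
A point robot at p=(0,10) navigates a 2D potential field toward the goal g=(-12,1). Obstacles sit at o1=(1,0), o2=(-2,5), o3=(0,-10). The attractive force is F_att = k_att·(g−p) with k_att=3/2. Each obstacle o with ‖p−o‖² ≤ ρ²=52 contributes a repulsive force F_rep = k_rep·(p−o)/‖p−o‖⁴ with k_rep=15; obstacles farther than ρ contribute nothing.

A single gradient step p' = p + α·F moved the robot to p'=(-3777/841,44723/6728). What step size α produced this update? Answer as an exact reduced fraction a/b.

α = 1/4

F_att = 3/2·(g−p) = 3/2·(-12,-9) = (-18.0000,-13.5000)
o1: d²=101 > ρ²=52 → inactive
o2: d²=29 ≤ ρ²=52; F_rep = 15·(2,5)/29² = (0.0357,0.0892)
o3: d²=400 > ρ²=52 → inactive
F = F_att + ΣF_rep = (-17.9643,-13.4108)
Δp = p'−p = (-4.4911,-3.3527); α = Δx/Fx = (-3777/841) / (-15108/841) = 1/4
check: Δy/Fy = (-22557/6728) / (-22557/1682) = 1/4 ✓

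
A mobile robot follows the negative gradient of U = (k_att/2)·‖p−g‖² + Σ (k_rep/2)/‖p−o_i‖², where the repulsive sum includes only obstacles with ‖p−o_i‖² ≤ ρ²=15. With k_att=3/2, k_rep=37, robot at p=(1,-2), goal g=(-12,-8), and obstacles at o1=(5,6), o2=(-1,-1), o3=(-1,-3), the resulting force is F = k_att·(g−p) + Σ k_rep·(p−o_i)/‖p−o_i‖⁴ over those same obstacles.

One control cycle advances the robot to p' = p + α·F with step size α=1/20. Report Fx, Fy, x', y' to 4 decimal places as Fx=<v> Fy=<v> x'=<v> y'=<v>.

Fx=-13.5800 Fy=-9.0000 x'=0.3210 y'=-2.4500

F_att = 3/2·(g−p) = 3/2·(-13,-6) = (-19.5000,-9.0000)
o1: d²=80 > ρ²=15 → inactive
o2: d²=5 ≤ ρ²=15; F_rep = 37·(2,-1)/5² = (2.9600,-1.4800)
o3: d²=5 ≤ ρ²=15; F_rep = 37·(2,1)/5² = (2.9600,1.4800)
F = F_att + ΣF_rep = (-13.5800,-9.0000)
p' = p + 1/20·F = (0.3210,-2.4500)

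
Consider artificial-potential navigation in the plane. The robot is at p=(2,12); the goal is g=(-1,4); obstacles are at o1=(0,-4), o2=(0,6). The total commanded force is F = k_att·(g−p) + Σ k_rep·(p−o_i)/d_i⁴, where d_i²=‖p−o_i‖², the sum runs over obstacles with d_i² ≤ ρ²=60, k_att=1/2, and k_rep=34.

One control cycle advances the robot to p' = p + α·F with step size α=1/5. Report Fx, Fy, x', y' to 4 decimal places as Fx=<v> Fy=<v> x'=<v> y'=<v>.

Fx=-1.4575 Fy=-3.8725 x'=1.7085 y'=11.2255

F_att = 1/2·(g−p) = 1/2·(-3,-8) = (-1.5000,-4.0000)
o1: d²=260 > ρ²=60 → inactive
o2: d²=40 ≤ ρ²=60; F_rep = 34·(2,6)/40² = (0.0425,0.1275)
F = F_att + ΣF_rep = (-1.4575,-3.8725)
p' = p + 1/5·F = (1.7085,11.2255)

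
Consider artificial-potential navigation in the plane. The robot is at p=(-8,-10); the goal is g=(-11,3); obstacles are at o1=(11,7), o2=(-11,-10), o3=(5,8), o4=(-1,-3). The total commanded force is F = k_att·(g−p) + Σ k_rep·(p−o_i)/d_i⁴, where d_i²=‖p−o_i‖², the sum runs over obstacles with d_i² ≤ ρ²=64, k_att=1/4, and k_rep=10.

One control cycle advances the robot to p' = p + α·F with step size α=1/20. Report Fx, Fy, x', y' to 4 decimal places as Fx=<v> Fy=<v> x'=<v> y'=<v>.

F_att = 1/4·(g−p) = 1/4·(-3,13) = (-0.7500,3.2500)
o1: d²=650 > ρ²=64 → inactive
o2: d²=9 ≤ ρ²=64; F_rep = 10·(3,0)/9² = (0.3704,0.0000)
o3: d²=493 > ρ²=64 → inactive
o4: d²=98 > ρ²=64 → inactive
F = F_att + ΣF_rep = (-0.3796,3.2500)
p' = p + 1/20·F = (-8.0190,-9.8375)

Fx=-0.3796 Fy=3.2500 x'=-8.0190 y'=-9.8375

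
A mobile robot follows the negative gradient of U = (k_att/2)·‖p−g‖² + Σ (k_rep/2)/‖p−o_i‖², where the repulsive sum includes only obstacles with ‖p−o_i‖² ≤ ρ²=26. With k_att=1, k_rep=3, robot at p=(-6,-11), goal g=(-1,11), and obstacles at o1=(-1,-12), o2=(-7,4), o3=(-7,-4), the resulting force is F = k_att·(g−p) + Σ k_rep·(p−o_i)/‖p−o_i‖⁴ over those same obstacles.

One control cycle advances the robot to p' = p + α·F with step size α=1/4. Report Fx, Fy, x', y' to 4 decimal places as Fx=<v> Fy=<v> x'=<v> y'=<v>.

F_att = 1·(g−p) = 1·(5,22) = (5.0000,22.0000)
o1: d²=26 ≤ ρ²=26; F_rep = 3·(-5,1)/26² = (-0.0222,0.0044)
o2: d²=226 > ρ²=26 → inactive
o3: d²=50 > ρ²=26 → inactive
F = F_att + ΣF_rep = (4.9778,22.0044)
p' = p + 1/4·F = (-4.7555,-5.4989)

Fx=4.9778 Fy=22.0044 x'=-4.7555 y'=-5.4989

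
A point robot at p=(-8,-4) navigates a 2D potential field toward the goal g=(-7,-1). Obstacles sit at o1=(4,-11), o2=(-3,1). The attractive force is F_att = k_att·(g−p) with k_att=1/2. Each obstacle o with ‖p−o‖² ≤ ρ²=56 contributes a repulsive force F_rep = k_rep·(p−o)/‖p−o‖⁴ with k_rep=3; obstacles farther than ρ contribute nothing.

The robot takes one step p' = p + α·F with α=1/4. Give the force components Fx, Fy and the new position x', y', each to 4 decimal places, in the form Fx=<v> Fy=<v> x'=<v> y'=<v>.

Fx=0.4940 Fy=1.4940 x'=-7.8765 y'=-3.6265

F_att = 1/2·(g−p) = 1/2·(1,3) = (0.5000,1.5000)
o1: d²=193 > ρ²=56 → inactive
o2: d²=50 ≤ ρ²=56; F_rep = 3·(-5,-5)/50² = (-0.0060,-0.0060)
F = F_att + ΣF_rep = (0.4940,1.4940)
p' = p + 1/4·F = (-7.8765,-3.6265)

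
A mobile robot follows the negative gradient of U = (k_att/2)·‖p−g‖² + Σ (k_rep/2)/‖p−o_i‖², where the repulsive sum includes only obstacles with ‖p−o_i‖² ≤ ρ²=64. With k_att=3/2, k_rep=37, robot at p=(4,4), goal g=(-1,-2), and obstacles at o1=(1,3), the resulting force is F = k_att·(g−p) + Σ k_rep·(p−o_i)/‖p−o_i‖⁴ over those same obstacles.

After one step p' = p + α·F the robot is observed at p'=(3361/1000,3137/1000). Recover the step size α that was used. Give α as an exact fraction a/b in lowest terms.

F_att = 3/2·(g−p) = 3/2·(-5,-6) = (-7.5000,-9.0000)
o1: d²=10 ≤ ρ²=64; F_rep = 37·(3,1)/10² = (1.1100,0.3700)
F = F_att + ΣF_rep = (-6.3900,-8.6300)
Δp = p'−p = (-0.6390,-0.8630); α = Δx/Fx = (-639/1000) / (-639/100) = 1/10
check: Δy/Fy = (-863/1000) / (-863/100) = 1/10 ✓

α = 1/10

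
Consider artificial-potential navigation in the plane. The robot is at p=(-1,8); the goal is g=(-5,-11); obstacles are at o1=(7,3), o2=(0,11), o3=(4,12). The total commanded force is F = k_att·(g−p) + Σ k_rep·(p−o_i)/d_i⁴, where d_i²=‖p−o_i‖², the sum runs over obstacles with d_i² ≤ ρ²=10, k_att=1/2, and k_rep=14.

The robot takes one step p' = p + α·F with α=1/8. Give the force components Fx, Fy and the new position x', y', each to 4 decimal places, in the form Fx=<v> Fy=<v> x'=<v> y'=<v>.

Fx=-2.1400 Fy=-9.9200 x'=-1.2675 y'=6.7600

F_att = 1/2·(g−p) = 1/2·(-4,-19) = (-2.0000,-9.5000)
o1: d²=89 > ρ²=10 → inactive
o2: d²=10 ≤ ρ²=10; F_rep = 14·(-1,-3)/10² = (-0.1400,-0.4200)
o3: d²=41 > ρ²=10 → inactive
F = F_att + ΣF_rep = (-2.1400,-9.9200)
p' = p + 1/8·F = (-1.2675,6.7600)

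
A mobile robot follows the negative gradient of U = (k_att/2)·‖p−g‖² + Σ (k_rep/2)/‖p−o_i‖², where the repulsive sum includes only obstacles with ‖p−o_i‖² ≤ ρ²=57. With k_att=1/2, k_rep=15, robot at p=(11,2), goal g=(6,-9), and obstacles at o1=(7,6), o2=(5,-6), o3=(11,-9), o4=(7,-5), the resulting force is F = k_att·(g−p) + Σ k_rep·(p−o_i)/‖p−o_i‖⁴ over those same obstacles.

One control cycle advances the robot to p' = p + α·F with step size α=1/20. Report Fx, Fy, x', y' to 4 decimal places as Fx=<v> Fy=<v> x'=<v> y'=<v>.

Fx=-2.4414 Fy=-5.5586 x'=10.8779 y'=1.7221

F_att = 1/2·(g−p) = 1/2·(-5,-11) = (-2.5000,-5.5000)
o1: d²=32 ≤ ρ²=57; F_rep = 15·(4,-4)/32² = (0.0586,-0.0586)
o2: d²=100 > ρ²=57 → inactive
o3: d²=121 > ρ²=57 → inactive
o4: d²=65 > ρ²=57 → inactive
F = F_att + ΣF_rep = (-2.4414,-5.5586)
p' = p + 1/20·F = (10.8779,1.7221)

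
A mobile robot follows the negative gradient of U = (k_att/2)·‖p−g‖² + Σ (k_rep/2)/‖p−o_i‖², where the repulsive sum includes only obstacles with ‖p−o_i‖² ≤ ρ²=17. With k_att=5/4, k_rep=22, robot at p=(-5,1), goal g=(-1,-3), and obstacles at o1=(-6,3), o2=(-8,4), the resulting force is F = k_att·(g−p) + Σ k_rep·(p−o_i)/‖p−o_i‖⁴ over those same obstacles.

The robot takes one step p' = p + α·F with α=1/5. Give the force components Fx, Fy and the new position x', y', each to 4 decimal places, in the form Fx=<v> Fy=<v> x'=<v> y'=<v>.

Fx=5.8800 Fy=-6.7600 x'=-3.8240 y'=-0.3520

F_att = 5/4·(g−p) = 5/4·(4,-4) = (5.0000,-5.0000)
o1: d²=5 ≤ ρ²=17; F_rep = 22·(1,-2)/5² = (0.8800,-1.7600)
o2: d²=18 > ρ²=17 → inactive
F = F_att + ΣF_rep = (5.8800,-6.7600)
p' = p + 1/5·F = (-3.8240,-0.3520)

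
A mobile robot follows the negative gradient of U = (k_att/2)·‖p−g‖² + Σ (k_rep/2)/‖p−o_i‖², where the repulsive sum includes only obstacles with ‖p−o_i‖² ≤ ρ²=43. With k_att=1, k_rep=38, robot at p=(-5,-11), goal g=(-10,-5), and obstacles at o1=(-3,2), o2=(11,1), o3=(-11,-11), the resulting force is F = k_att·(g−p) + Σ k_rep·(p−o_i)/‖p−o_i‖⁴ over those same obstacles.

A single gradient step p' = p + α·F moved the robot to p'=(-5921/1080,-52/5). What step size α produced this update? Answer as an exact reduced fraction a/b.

α = 1/10

F_att = 1·(g−p) = 1·(-5,6) = (-5.0000,6.0000)
o1: d²=173 > ρ²=43 → inactive
o2: d²=400 > ρ²=43 → inactive
o3: d²=36 ≤ ρ²=43; F_rep = 38·(6,0)/36² = (0.1759,0.0000)
F = F_att + ΣF_rep = (-4.8241,6.0000)
Δp = p'−p = (-0.4824,0.6000); α = Δx/Fx = (-521/1080) / (-521/108) = 1/10
check: Δy/Fy = (3/5) / (6) = 1/10 ✓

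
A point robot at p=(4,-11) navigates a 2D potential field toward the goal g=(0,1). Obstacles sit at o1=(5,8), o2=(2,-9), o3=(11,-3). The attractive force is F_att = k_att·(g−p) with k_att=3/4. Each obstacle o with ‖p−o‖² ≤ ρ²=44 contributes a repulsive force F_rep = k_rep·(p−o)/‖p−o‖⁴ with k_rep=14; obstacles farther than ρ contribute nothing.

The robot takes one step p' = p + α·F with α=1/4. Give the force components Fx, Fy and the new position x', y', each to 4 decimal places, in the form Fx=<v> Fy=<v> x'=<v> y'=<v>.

F_att = 3/4·(g−p) = 3/4·(-4,12) = (-3.0000,9.0000)
o1: d²=362 > ρ²=44 → inactive
o2: d²=8 ≤ ρ²=44; F_rep = 14·(2,-2)/8² = (0.4375,-0.4375)
o3: d²=113 > ρ²=44 → inactive
F = F_att + ΣF_rep = (-2.5625,8.5625)
p' = p + 1/4·F = (3.3594,-8.8594)

Fx=-2.5625 Fy=8.5625 x'=3.3594 y'=-8.8594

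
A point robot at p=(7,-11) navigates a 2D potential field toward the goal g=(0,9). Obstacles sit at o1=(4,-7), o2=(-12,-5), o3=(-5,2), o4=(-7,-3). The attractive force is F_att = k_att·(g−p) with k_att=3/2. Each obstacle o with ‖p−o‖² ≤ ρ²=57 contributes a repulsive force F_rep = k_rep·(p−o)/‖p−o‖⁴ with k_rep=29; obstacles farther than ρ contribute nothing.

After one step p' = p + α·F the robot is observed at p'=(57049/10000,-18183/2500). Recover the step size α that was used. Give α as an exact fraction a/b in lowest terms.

F_att = 3/2·(g−p) = 3/2·(-7,20) = (-10.5000,30.0000)
o1: d²=25 ≤ ρ²=57; F_rep = 29·(3,-4)/25² = (0.1392,-0.1856)
o2: d²=397 > ρ²=57 → inactive
o3: d²=313 > ρ²=57 → inactive
o4: d²=260 > ρ²=57 → inactive
F = F_att + ΣF_rep = (-10.3608,29.8144)
Δp = p'−p = (-1.2951,3.7268); α = Δx/Fx = (-12951/10000) / (-12951/1250) = 1/8
check: Δy/Fy = (9317/2500) / (18634/625) = 1/8 ✓

α = 1/8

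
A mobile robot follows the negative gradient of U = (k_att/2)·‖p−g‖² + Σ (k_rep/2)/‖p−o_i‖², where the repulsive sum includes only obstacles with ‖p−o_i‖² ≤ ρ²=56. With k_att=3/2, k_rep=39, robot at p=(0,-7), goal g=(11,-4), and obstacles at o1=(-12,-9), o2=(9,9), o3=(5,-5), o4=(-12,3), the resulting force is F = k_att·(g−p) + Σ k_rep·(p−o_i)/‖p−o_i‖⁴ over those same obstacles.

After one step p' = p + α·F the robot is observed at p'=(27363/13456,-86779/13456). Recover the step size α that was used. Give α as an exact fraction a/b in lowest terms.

α = 1/8

F_att = 3/2·(g−p) = 3/2·(11,3) = (16.5000,4.5000)
o1: d²=148 > ρ²=56 → inactive
o2: d²=337 > ρ²=56 → inactive
o3: d²=29 ≤ ρ²=56; F_rep = 39·(-5,-2)/29² = (-0.2319,-0.0927)
o4: d²=244 > ρ²=56 → inactive
F = F_att + ΣF_rep = (16.2681,4.4073)
Δp = p'−p = (2.0335,0.5509); α = Δx/Fx = (27363/13456) / (27363/1682) = 1/8
check: Δy/Fy = (7413/13456) / (7413/1682) = 1/8 ✓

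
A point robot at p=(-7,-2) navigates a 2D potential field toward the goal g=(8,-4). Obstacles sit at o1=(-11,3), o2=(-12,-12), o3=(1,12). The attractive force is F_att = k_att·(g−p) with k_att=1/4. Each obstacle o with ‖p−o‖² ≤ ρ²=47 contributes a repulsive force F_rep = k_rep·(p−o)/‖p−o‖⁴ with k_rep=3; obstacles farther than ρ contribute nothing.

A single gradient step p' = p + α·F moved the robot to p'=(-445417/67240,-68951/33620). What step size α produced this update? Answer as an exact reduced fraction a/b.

α = 1/10

F_att = 1/4·(g−p) = 1/4·(15,-2) = (3.7500,-0.5000)
o1: d²=41 ≤ ρ²=47; F_rep = 3·(4,-5)/41² = (0.0071,-0.0089)
o2: d²=125 > ρ²=47 → inactive
o3: d²=260 > ρ²=47 → inactive
F = F_att + ΣF_rep = (3.7571,-0.5089)
Δp = p'−p = (0.3757,-0.0509); α = Δx/Fx = (25263/67240) / (25263/6724) = 1/10
check: Δy/Fy = (-1711/33620) / (-1711/3362) = 1/10 ✓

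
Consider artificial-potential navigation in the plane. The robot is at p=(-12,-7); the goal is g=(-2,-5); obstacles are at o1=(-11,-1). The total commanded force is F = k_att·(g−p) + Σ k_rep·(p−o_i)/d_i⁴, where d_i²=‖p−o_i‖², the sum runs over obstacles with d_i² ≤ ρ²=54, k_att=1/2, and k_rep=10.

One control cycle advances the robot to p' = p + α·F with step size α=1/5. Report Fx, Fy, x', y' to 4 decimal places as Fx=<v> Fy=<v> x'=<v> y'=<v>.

F_att = 1/2·(g−p) = 1/2·(10,2) = (5.0000,1.0000)
o1: d²=37 ≤ ρ²=54; F_rep = 10·(-1,-6)/37² = (-0.0073,-0.0438)
F = F_att + ΣF_rep = (4.9927,0.9562)
p' = p + 1/5·F = (-11.0015,-6.8088)

Fx=4.9927 Fy=0.9562 x'=-11.0015 y'=-6.8088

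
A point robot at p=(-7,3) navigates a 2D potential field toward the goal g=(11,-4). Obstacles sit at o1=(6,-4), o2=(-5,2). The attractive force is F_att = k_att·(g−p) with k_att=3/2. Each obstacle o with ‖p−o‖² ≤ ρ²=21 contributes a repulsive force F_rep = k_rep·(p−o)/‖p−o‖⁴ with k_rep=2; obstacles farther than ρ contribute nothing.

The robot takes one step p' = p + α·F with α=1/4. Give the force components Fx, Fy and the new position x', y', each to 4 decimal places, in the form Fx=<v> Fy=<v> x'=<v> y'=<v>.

Fx=26.8400 Fy=-10.4200 x'=-0.2900 y'=0.3950

F_att = 3/2·(g−p) = 3/2·(18,-7) = (27.0000,-10.5000)
o1: d²=218 > ρ²=21 → inactive
o2: d²=5 ≤ ρ²=21; F_rep = 2·(-2,1)/5² = (-0.1600,0.0800)
F = F_att + ΣF_rep = (26.8400,-10.4200)
p' = p + 1/4·F = (-0.2900,0.3950)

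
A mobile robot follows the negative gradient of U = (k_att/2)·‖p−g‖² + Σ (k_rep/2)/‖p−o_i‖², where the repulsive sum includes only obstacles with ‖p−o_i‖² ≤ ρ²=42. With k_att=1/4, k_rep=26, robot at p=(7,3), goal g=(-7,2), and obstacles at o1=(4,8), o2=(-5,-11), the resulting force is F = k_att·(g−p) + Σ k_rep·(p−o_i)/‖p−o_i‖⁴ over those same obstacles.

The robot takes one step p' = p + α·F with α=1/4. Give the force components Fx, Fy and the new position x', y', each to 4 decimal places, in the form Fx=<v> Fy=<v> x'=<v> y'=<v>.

F_att = 1/4·(g−p) = 1/4·(-14,-1) = (-3.5000,-0.2500)
o1: d²=34 ≤ ρ²=42; F_rep = 26·(3,-5)/34² = (0.0675,-0.1125)
o2: d²=340 > ρ²=42 → inactive
F = F_att + ΣF_rep = (-3.4325,-0.3625)
p' = p + 1/4·F = (6.1419,2.9094)

Fx=-3.4325 Fy=-0.3625 x'=6.1419 y'=2.9094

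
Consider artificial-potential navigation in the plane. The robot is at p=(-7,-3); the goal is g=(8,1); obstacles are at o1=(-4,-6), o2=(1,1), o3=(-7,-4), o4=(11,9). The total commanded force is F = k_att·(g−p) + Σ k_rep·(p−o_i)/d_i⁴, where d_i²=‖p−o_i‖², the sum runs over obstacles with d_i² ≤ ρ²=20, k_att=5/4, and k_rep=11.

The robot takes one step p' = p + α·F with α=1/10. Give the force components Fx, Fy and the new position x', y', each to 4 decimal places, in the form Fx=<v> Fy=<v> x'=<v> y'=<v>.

F_att = 5/4·(g−p) = 5/4·(15,4) = (18.7500,5.0000)
o1: d²=18 ≤ ρ²=20; F_rep = 11·(-3,3)/18² = (-0.1019,0.1019)
o2: d²=80 > ρ²=20 → inactive
o3: d²=1 ≤ ρ²=20; F_rep = 11·(0,1)/1² = (0.0000,11.0000)
o4: d²=468 > ρ²=20 → inactive
F = F_att + ΣF_rep = (18.6481,16.1019)
p' = p + 1/10·F = (-5.1352,-1.3898)

Fx=18.6481 Fy=16.1019 x'=-5.1352 y'=-1.3898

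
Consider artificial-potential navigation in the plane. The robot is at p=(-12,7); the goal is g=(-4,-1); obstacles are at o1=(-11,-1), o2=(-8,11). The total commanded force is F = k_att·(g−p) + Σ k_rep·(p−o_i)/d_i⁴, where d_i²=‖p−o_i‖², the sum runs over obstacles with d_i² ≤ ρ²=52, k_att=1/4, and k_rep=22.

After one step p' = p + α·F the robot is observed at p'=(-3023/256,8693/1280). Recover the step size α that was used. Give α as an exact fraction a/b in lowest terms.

F_att = 1/4·(g−p) = 1/4·(8,-8) = (2.0000,-2.0000)
o1: d²=65 > ρ²=52 → inactive
o2: d²=32 ≤ ρ²=52; F_rep = 22·(-4,-4)/32² = (-0.0859,-0.0859)
F = F_att + ΣF_rep = (1.9141,-2.0859)
Δp = p'−p = (0.1914,-0.2086); α = Δx/Fx = (49/256) / (245/128) = 1/10
check: Δy/Fy = (-267/1280) / (-267/128) = 1/10 ✓

α = 1/10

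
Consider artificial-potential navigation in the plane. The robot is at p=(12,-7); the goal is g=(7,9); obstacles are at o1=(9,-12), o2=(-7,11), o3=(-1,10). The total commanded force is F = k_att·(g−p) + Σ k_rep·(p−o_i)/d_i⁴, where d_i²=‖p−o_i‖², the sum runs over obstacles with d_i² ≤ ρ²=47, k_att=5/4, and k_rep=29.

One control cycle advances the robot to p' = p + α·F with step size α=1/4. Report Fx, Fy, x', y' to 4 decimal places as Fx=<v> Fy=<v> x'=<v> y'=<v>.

F_att = 5/4·(g−p) = 5/4·(-5,16) = (-6.2500,20.0000)
o1: d²=34 ≤ ρ²=47; F_rep = 29·(3,5)/34² = (0.0753,0.1254)
o2: d²=685 > ρ²=47 → inactive
o3: d²=458 > ρ²=47 → inactive
F = F_att + ΣF_rep = (-6.1747,20.1254)
p' = p + 1/4·F = (10.4563,-1.9686)

Fx=-6.1747 Fy=20.1254 x'=10.4563 y'=-1.9686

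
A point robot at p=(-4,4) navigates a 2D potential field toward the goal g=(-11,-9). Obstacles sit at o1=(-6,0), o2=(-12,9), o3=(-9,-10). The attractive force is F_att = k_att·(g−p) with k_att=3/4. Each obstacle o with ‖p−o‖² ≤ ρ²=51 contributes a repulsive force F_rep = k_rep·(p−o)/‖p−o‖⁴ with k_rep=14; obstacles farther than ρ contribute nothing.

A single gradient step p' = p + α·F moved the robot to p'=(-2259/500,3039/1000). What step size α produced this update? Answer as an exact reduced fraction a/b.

F_att = 3/4·(g−p) = 3/4·(-7,-13) = (-5.2500,-9.7500)
o1: d²=20 ≤ ρ²=51; F_rep = 14·(2,4)/20² = (0.0700,0.1400)
o2: d²=89 > ρ²=51 → inactive
o3: d²=221 > ρ²=51 → inactive
F = F_att + ΣF_rep = (-5.1800,-9.6100)
Δp = p'−p = (-0.5180,-0.9610); α = Δx/Fx = (-259/500) / (-259/50) = 1/10
check: Δy/Fy = (-961/1000) / (-961/100) = 1/10 ✓

α = 1/10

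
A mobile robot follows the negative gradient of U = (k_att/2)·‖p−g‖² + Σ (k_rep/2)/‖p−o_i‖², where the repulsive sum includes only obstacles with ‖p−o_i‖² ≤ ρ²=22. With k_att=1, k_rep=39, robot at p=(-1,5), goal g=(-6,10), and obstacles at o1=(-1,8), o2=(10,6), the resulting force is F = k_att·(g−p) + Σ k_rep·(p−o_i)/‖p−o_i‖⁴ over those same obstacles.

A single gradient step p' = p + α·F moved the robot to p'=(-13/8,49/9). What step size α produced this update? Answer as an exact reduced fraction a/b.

F_att = 1·(g−p) = 1·(-5,5) = (-5.0000,5.0000)
o1: d²=9 ≤ ρ²=22; F_rep = 39·(0,-3)/9² = (0.0000,-1.4444)
o2: d²=122 > ρ²=22 → inactive
F = F_att + ΣF_rep = (-5.0000,3.5556)
Δp = p'−p = (-0.6250,0.4444); α = Δx/Fx = (-5/8) / (-5) = 1/8
check: Δy/Fy = (4/9) / (32/9) = 1/8 ✓

α = 1/8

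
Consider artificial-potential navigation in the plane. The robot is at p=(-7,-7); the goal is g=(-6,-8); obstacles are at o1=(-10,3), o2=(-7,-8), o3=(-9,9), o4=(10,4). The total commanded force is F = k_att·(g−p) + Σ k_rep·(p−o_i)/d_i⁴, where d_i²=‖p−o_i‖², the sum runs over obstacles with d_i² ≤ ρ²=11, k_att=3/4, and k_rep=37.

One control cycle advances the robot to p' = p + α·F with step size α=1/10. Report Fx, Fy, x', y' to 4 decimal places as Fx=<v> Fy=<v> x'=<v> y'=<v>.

F_att = 3/4·(g−p) = 3/4·(1,-1) = (0.7500,-0.7500)
o1: d²=109 > ρ²=11 → inactive
o2: d²=1 ≤ ρ²=11; F_rep = 37·(0,1)/1² = (0.0000,37.0000)
o3: d²=260 > ρ²=11 → inactive
o4: d²=410 > ρ²=11 → inactive
F = F_att + ΣF_rep = (0.7500,36.2500)
p' = p + 1/10·F = (-6.9250,-3.3750)

Fx=0.7500 Fy=36.2500 x'=-6.9250 y'=-3.3750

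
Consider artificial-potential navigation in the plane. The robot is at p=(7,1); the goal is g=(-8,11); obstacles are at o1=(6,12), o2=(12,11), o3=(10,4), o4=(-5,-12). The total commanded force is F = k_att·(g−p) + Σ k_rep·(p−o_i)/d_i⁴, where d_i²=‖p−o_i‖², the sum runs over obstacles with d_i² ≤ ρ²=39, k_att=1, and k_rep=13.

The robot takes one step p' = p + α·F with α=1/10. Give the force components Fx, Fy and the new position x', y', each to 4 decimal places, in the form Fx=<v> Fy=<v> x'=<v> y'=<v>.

F_att = 1·(g−p) = 1·(-15,10) = (-15.0000,10.0000)
o1: d²=122 > ρ²=39 → inactive
o2: d²=125 > ρ²=39 → inactive
o3: d²=18 ≤ ρ²=39; F_rep = 13·(-3,-3)/18² = (-0.1204,-0.1204)
o4: d²=313 > ρ²=39 → inactive
F = F_att + ΣF_rep = (-15.1204,9.8796)
p' = p + 1/10·F = (5.4880,1.9880)

Fx=-15.1204 Fy=9.8796 x'=5.4880 y'=1.9880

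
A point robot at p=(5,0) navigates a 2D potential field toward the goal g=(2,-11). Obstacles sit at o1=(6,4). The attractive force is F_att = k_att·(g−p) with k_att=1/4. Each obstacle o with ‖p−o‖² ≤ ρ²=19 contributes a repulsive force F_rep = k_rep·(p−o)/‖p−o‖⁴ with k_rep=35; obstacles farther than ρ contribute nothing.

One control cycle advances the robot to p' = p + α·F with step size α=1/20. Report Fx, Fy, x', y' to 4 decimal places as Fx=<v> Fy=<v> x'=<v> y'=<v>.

Fx=-0.8711 Fy=-3.2344 x'=4.9564 y'=-0.1617

F_att = 1/4·(g−p) = 1/4·(-3,-11) = (-0.7500,-2.7500)
o1: d²=17 ≤ ρ²=19; F_rep = 35·(-1,-4)/17² = (-0.1211,-0.4844)
F = F_att + ΣF_rep = (-0.8711,-3.2344)
p' = p + 1/20·F = (4.9564,-0.1617)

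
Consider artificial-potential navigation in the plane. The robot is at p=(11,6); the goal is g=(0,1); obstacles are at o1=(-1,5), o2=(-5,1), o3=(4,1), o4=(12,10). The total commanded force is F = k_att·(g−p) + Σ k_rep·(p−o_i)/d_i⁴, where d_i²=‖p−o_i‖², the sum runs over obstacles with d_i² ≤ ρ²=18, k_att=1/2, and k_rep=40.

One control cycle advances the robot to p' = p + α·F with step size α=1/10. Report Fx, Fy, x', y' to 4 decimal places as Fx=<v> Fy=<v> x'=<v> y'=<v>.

F_att = 1/2·(g−p) = 1/2·(-11,-5) = (-5.5000,-2.5000)
o1: d²=145 > ρ²=18 → inactive
o2: d²=281 > ρ²=18 → inactive
o3: d²=74 > ρ²=18 → inactive
o4: d²=17 ≤ ρ²=18; F_rep = 40·(-1,-4)/17² = (-0.1384,-0.5536)
F = F_att + ΣF_rep = (-5.6384,-3.0536)
p' = p + 1/10·F = (10.4362,5.6946)

Fx=-5.6384 Fy=-3.0536 x'=10.4362 y'=5.6946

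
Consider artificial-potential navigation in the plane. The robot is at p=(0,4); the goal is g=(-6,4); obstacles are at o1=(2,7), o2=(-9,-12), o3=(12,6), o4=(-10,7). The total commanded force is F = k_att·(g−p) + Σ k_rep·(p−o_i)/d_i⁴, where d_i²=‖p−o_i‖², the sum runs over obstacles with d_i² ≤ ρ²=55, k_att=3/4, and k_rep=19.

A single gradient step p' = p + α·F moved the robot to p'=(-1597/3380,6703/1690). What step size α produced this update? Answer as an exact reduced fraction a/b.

α = 1/10

F_att = 3/4·(g−p) = 3/4·(-6,0) = (-4.5000,0.0000)
o1: d²=13 ≤ ρ²=55; F_rep = 19·(-2,-3)/13² = (-0.2249,-0.3373)
o2: d²=337 > ρ²=55 → inactive
o3: d²=148 > ρ²=55 → inactive
o4: d²=109 > ρ²=55 → inactive
F = F_att + ΣF_rep = (-4.7249,-0.3373)
Δp = p'−p = (-0.4725,-0.0337); α = Δx/Fx = (-1597/3380) / (-1597/338) = 1/10
check: Δy/Fy = (-57/1690) / (-57/169) = 1/10 ✓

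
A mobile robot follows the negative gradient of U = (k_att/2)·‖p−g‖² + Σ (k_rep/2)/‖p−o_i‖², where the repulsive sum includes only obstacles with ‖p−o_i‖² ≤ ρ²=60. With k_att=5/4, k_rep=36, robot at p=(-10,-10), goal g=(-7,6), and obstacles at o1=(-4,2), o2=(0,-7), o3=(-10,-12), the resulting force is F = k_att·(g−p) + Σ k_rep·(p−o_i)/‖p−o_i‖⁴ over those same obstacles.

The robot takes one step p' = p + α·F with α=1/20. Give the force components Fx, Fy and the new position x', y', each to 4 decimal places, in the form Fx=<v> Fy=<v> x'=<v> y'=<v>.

Fx=3.7500 Fy=24.5000 x'=-9.8125 y'=-8.7750

F_att = 5/4·(g−p) = 5/4·(3,16) = (3.7500,20.0000)
o1: d²=180 > ρ²=60 → inactive
o2: d²=109 > ρ²=60 → inactive
o3: d²=4 ≤ ρ²=60; F_rep = 36·(0,2)/4² = (0.0000,4.5000)
F = F_att + ΣF_rep = (3.7500,24.5000)
p' = p + 1/20·F = (-9.8125,-8.7750)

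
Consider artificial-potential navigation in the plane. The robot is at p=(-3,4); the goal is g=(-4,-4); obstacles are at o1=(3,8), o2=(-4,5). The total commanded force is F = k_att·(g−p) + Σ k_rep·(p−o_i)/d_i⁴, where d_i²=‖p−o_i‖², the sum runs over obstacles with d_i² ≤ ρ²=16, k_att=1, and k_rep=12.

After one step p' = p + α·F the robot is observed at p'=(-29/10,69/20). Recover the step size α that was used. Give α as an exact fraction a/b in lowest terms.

α = 1/20

F_att = 1·(g−p) = 1·(-1,-8) = (-1.0000,-8.0000)
o1: d²=52 > ρ²=16 → inactive
o2: d²=2 ≤ ρ²=16; F_rep = 12·(1,-1)/2² = (3.0000,-3.0000)
F = F_att + ΣF_rep = (2.0000,-11.0000)
Δp = p'−p = (0.1000,-0.5500); α = Δx/Fx = (1/10) / (2) = 1/20
check: Δy/Fy = (-11/20) / (-11) = 1/20 ✓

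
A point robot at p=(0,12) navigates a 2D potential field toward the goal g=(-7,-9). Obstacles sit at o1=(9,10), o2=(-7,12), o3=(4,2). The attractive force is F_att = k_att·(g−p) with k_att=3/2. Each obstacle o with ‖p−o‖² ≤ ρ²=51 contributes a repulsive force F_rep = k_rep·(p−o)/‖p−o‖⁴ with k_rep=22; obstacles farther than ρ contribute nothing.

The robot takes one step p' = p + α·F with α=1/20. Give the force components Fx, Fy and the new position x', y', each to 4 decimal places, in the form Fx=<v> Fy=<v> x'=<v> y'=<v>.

F_att = 3/2·(g−p) = 3/2·(-7,-21) = (-10.5000,-31.5000)
o1: d²=85 > ρ²=51 → inactive
o2: d²=49 ≤ ρ²=51; F_rep = 22·(7,0)/49² = (0.0641,0.0000)
o3: d²=116 > ρ²=51 → inactive
F = F_att + ΣF_rep = (-10.4359,-31.5000)
p' = p + 1/20·F = (-0.5218,10.4250)

Fx=-10.4359 Fy=-31.5000 x'=-0.5218 y'=10.4250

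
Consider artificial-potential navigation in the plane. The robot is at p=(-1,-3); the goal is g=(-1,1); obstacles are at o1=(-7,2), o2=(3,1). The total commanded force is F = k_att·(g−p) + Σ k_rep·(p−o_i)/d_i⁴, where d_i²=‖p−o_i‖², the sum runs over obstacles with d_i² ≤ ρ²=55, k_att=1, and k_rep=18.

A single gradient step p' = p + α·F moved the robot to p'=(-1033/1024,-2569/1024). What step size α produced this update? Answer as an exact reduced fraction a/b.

α = 1/8

F_att = 1·(g−p) = 1·(0,4) = (0.0000,4.0000)
o1: d²=61 > ρ²=55 → inactive
o2: d²=32 ≤ ρ²=55; F_rep = 18·(-4,-4)/32² = (-0.0703,-0.0703)
F = F_att + ΣF_rep = (-0.0703,3.9297)
Δp = p'−p = (-0.0088,0.4912); α = Δx/Fx = (-9/1024) / (-9/128) = 1/8
check: Δy/Fy = (503/1024) / (503/128) = 1/8 ✓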